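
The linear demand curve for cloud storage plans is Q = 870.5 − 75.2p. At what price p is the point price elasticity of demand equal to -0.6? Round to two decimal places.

4.34

Ed = −75.2p/(870.5 − 75.2p). Set this equal to -0.6:
75.2p = 0.6·(870.5 − 75.2p) ⇒ 75.2p(1 + 0.6) = 0.6·870.5
p = 0.6·870.5 / (75.2·1.6) = 4.3409…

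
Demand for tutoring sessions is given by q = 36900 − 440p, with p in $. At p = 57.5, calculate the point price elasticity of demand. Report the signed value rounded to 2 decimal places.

dq/dp = −440. At p = 57.5, q = 36900 − 440(57.5) = 11600.
Ed = (dq/dp)·(p/q) = −440 × (57.5/11600) = -2.1810…

-2.18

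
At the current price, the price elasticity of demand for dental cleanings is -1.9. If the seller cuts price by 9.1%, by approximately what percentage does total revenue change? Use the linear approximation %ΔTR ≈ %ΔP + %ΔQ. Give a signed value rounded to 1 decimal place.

%ΔQ ≈ Ed × %ΔP = (-1.9) × (-9.1%) = +17.2900%
%ΔTR ≈ %ΔP + %ΔQ = (-9.1%) + (+17.2900%) = +8.1900%

+8.2%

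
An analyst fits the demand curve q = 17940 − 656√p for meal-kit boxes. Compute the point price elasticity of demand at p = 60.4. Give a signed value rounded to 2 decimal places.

dq/dp = −656/(2√p) = -42.2042. At p = 60.4, q = 12841.7.
Ed = (dq/dp)·(p/q) = (-42.2042) × (60.4/12841.7) = -0.1985…

-0.20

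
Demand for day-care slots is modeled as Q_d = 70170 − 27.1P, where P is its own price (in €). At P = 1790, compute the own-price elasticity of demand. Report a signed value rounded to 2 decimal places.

At the given values, Q_d = 70170 − 27.1(1790) = 21661.
∂Q_d/∂P = −27.1.
E = (-27.1) × (1790/21661) = -2.2394…

-2.24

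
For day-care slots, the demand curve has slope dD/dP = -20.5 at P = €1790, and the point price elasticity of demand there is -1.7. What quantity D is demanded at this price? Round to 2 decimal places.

Ed = (dD/dP)·(P/D) ⇒ D = (dD/dP)·P/Ed = (-20.5)·1790/(-1.7) = 21585.2941…

21585.29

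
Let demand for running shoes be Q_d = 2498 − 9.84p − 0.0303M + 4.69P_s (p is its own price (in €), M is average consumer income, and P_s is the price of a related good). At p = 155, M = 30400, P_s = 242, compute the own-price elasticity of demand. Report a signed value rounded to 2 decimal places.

-1.29

At the given values, Q_d = 2498 − 9.84(155) − 0.0303(30400) + 4.69(242) = 1186.66.
∂Q_d/∂p = −9.84.
E = (-9.84) × (155/1186.66) = -1.2852…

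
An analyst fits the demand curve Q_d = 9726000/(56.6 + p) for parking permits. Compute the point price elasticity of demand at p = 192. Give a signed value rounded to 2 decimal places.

dQ_d/dp = −9726000/(56.6 + p)² = -157.374. At p = 192, Q_d = 39123.1.
Ed = (dQ_d/dp)·(p/Q_d) = (-157.374) × (192/39123.1) = -0.7723…

-0.77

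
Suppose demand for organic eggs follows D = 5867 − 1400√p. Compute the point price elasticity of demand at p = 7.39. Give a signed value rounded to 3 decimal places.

dD/dp = −1400/(2√p) = -257.499. At p = 7.39, D = 2061.16.
Ed = (dD/dp)·(p/D) = (-257.499) × (7.39/2061.16) = -0.92322…

-0.923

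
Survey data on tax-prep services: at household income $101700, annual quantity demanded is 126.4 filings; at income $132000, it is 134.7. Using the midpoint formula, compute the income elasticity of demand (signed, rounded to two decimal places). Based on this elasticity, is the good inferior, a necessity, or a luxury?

0.25; necessity

%ΔQ = (134.7 − 126.4)/[( 126.4 + 134.7)/2] = 8.3/130.55 = 0.063577…
%ΔIncome = (132000 − 101700)/[( 101700 + 132000)/2] = 30300/116850 = 0.259306…
E_income = (8.3/130.55) / (30300/116850) = 0.2451…
0 < E_income < 1 ⇒ normal good, necessity.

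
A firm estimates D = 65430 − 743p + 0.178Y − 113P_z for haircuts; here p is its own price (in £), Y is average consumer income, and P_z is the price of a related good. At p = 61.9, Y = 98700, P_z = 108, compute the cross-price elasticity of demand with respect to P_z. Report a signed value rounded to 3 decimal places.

-0.492

At the given values, D = 65430 − 743(61.9) + 0.178(98700) − 113(108) = 24802.9.
∂D/∂P_z = -113.
E = (-113) × (108/24802.9) = -0.49203…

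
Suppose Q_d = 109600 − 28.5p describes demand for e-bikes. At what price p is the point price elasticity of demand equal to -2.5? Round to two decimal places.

2746.87

Ed = −28.5p/(109600 − 28.5p). Set this equal to -2.5:
28.5p = 2.5·(109600 − 28.5p) ⇒ 28.5p(1 + 2.5) = 2.5·109600
p = 2.5·109600 / (28.5·3.5) = 2746.8671…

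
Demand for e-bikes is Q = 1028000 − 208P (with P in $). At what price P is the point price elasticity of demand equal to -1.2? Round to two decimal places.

2695.80

Ed = −208P/(1028000 − 208P). Set this equal to -1.2:
208P = 1.2·(1028000 − 208P) ⇒ 208P(1 + 1.2) = 1.2·1028000
P = 1.2·1028000 / (208·2.2) = 2695.8041…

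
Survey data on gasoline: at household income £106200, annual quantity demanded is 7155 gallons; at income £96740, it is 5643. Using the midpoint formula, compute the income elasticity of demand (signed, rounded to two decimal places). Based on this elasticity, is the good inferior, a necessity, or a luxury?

%ΔQ = (5643 − 7155)/[( 7155 + 5643)/2] = -1512/6399 = -0.236286…
%ΔIncome = (96740 − 106200)/[( 106200 + 96740)/2] = -9460/101470 = -0.093229…
E_income = (-1512/6399) / (-9460/101470) = 2.5344…
E_income > 1 ⇒ normal good, luxury.

2.53; luxury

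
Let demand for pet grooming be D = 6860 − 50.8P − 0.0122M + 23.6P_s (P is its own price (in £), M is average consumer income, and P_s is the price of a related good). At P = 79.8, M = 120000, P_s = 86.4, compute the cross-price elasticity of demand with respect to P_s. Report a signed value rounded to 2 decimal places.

0.60

At the given values, D = 6860 − 50.8(79.8) − 0.0122(120000) + 23.6(86.4) = 3381.2.
∂D/∂P_s = 23.6.
E = (23.6) × (86.4/3381.2) = 0.6030…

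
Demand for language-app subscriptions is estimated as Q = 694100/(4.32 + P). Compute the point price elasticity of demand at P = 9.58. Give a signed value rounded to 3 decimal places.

dQ/dP = −694100/(4.32 + P)² = -3592.46. At P = 9.58, Q = 49935.3.
Ed = (dQ/dP)·(P/Q) = (-3592.46) × (9.58/49935.3) = -0.68920…

-0.689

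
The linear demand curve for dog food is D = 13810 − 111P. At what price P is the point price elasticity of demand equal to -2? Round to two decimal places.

Ed = −111P/(13810 − 111P). Set this equal to -2:
111P = 2·(13810 − 111P) ⇒ 111P(1 + 2) = 2·13810
P = 2·13810 / (111·3) = 82.9429…

82.94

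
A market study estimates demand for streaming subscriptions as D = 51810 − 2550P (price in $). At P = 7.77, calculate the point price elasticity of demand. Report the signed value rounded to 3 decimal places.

-0.619

dD/dP = −2550. At P = 7.77, D = 51810 − 2550(7.77) = 31996.5.
Ed = (dD/dP)·(P/D) = −2550 × (7.77/31996.5) = -0.61923…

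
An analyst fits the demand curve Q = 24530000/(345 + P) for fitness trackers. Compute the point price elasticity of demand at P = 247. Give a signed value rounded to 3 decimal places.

-0.417

dQ/dP = −24530000/(345 + P)² = -69.9929. At P = 247, Q = 41435.8.
Ed = (dQ/dP)·(P/Q) = (-69.9929) × (247/41435.8) = -0.41722…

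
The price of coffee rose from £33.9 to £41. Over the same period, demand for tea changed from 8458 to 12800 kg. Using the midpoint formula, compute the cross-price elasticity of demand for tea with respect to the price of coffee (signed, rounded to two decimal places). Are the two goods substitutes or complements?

2.15; substitutes

%ΔQ_{tea} = (12800 − 8458)/avg = 4342/10629 = 0.408505…
%ΔP_{coffee} = (41 − 33.9)/avg = 7.1/37.45 = 0.189586…
E_cross = (4342/10629) / (7.1/37.45) = 2.1547…
E_cross > 0 ⇒ the goods are substitutes.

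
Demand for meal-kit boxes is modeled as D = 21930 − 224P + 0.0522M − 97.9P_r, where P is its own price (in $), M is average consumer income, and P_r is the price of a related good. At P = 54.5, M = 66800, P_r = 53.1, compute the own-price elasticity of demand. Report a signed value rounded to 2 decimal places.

-1.52

At the given values, D = 21930 − 224(54.5) + 0.0522(66800) − 97.9(53.1) = 8010.47.
∂D/∂P = −224.
E = (-224) × (54.5/8010.47) = -1.5240…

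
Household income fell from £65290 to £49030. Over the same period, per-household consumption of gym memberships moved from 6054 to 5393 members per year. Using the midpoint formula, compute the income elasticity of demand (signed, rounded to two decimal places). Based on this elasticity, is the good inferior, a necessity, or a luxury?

0.41; necessity

%ΔQ = (5393 − 6054)/[( 6054 + 5393)/2] = -661/5723.5 = -0.115488…
%ΔIncome = (49030 − 65290)/[( 65290 + 49030)/2] = -16260/57160 = -0.284464…
E_income = (-661/5723.5) / (-16260/57160) = 0.4059…
0 < E_income < 1 ⇒ normal good, necessity.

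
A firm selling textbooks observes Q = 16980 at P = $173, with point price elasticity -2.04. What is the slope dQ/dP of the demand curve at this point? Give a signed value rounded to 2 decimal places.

-200.23

Ed = (dQ/dP)·(P/Q) ⇒ dQ/dP = Ed·Q/P = (-2.04)·16980/173 = -200.2265…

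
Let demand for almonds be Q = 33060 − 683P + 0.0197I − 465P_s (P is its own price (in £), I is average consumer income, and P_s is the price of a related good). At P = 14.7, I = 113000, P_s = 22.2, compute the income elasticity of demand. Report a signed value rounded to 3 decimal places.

0.149

At the given values, Q = 33060 − 683(14.7) + 0.0197(113000) − 465(22.2) = 14923.
∂Q/∂I = 0.0197.
E = (0.0197) × (113000/14923) = 0.14917…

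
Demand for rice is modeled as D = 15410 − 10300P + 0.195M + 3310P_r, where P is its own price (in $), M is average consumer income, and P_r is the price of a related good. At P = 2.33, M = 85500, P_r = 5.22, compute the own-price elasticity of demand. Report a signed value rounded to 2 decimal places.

At the given values, D = 15410 − 10300(2.33) + 0.195(85500) + 3310(5.22) = 25361.7.
∂D/∂P = −10300.
E = (-10300) × (2.33/25361.7) = -0.9462…

-0.95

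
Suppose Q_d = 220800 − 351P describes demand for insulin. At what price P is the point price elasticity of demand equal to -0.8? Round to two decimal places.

Ed = −351P/(220800 − 351P). Set this equal to -0.8:
351P = 0.8·(220800 − 351P) ⇒ 351P(1 + 0.8) = 0.8·220800
P = 0.8·220800 / (351·1.8) = 279.5821…

279.58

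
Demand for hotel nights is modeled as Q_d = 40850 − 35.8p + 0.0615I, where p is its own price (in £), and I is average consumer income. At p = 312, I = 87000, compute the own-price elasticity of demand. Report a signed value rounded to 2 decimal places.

-0.32

At the given values, Q_d = 40850 − 35.8(312) + 0.0615(87000) = 35030.9.
∂Q_d/∂p = −35.8.
E = (-35.8) × (312/35030.9) = -0.3188…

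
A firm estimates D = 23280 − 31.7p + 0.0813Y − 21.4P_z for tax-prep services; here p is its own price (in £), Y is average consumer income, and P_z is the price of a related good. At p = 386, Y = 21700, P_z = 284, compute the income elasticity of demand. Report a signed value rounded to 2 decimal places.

At the given values, D = 23280 − 31.7(386) + 0.0813(21700) − 21.4(284) = 6730.41.
∂D/∂Y = 0.0813.
E = (0.0813) × (21700/6730.41) = 0.2621…

0.26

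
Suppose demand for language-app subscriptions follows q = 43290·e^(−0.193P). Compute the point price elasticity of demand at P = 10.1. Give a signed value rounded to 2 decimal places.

dq/dP = −0.193·q = -1189.53. At P = 10.1, q = 6163.36.
Ed = (dq/dP)·(P/q) = (-1189.53) × (10.1/6163.36) = -1.9493

-1.95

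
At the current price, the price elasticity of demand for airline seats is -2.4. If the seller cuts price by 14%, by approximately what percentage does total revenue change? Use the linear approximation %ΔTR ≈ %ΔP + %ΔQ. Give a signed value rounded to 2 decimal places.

+19.60%

%ΔQ ≈ Ed × %ΔP = (-2.4) × (-14%) = +33.6000%
%ΔTR ≈ %ΔP + %ΔQ = (-14%) + (+33.6000%) = +19.6000%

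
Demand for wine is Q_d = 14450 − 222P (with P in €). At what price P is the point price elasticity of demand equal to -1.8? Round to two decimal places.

41.84

Ed = −222P/(14450 − 222P). Set this equal to -1.8:
222P = 1.8·(14450 − 222P) ⇒ 222P(1 + 1.8) = 1.8·14450
P = 1.8·14450 / (222·2.8) = 41.8436…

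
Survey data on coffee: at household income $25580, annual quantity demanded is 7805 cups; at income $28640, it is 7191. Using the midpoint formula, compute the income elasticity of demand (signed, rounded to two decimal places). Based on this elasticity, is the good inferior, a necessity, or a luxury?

%ΔQ = (7191 − 7805)/[( 7805 + 7191)/2] = -614/7498 = -0.081888…
%ΔIncome = (28640 − 25580)/[( 25580 + 28640)/2] = 3060/27110 = 0.112873…
E_income = (-614/7498) / (3060/27110) = -0.7254…
E_income < 0 ⇒ inferior good.

-0.73; inferior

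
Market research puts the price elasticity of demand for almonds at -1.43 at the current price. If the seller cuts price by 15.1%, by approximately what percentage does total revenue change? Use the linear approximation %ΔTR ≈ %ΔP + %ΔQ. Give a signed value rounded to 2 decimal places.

+6.49%

%ΔQ ≈ Ed × %ΔP = (-1.43) × (-15.1%) = +21.5930%
%ΔTR ≈ %ΔP + %ΔQ = (-15.1%) + (+21.5930%) = +6.4930%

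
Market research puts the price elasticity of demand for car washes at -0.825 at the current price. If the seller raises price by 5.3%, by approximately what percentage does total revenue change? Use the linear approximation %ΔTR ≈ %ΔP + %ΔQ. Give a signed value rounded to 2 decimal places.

%ΔQ ≈ Ed × %ΔP = (-0.825) × (+5.3%) = -4.3725%
%ΔTR ≈ %ΔP + %ΔQ = (+5.3%) + (-4.3725%) = +0.9275%

+0.93%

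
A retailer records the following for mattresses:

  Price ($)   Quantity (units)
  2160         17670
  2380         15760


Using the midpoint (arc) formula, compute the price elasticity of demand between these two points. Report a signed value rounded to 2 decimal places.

-1.18

%ΔQ = (15760 − 17670) / [(17670 + 15760)/2] = -1910/16715 = -0.114268…
%ΔP = (2380 − 2160) / [(2160 + 2380)/2] = 220/2270 = 0.096916…
Arc Ed = %ΔQ / %ΔP = (-1910/16715) / (220/2270) = -1.1790…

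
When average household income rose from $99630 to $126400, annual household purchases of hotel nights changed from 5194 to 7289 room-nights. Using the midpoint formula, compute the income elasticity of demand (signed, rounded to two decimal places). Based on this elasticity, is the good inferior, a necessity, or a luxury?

%ΔQ = (7289 − 5194)/[( 5194 + 7289)/2] = 2095/6241.5 = 0.335656…
%ΔIncome = (126400 − 99630)/[( 99630 + 126400)/2] = 26770/113015 = 0.236871…
E_income = (2095/6241.5) / (26770/113015) = 1.4170…
E_income > 1 ⇒ normal good, luxury.

1.42; luxury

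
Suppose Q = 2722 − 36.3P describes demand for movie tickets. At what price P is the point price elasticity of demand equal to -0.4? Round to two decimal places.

Ed = −36.3P/(2722 − 36.3P). Set this equal to -0.4:
36.3P = 0.4·(2722 − 36.3P) ⇒ 36.3P(1 + 0.4) = 0.4·2722
P = 0.4·2722 / (36.3·1.4) = 21.4246…

21.42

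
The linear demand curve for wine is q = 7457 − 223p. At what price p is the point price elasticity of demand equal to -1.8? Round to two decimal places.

21.50

Ed = −223p/(7457 − 223p). Set this equal to -1.8:
223p = 1.8·(7457 − 223p) ⇒ 223p(1 + 1.8) = 1.8·7457
p = 1.8·7457 / (223·2.8) = 21.4967…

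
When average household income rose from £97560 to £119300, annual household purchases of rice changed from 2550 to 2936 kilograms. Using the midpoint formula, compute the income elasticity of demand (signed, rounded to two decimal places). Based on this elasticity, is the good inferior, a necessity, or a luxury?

0.70; necessity

%ΔQ = (2936 − 2550)/[( 2550 + 2936)/2] = 386/2743 = 0.140721…
%ΔIncome = (119300 − 97560)/[( 97560 + 119300)/2] = 21740/108430 = 0.200498…
E_income = (386/2743) / (21740/108430) = 0.7018…
0 < E_income < 1 ⇒ normal good, necessity.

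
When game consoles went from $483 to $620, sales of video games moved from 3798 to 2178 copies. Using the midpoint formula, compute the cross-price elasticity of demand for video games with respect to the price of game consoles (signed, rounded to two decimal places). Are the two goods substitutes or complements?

-2.18; complements

%ΔQ_{video games} = (2178 − 3798)/avg = -1620/2988 = -0.542168…
%ΔP_{game consoles} = (620 − 483)/avg = 137/551.5 = 0.248413…
E_cross = (-1620/2988) / (137/551.5) = -2.1825…
E_cross < 0 ⇒ the goods are complements.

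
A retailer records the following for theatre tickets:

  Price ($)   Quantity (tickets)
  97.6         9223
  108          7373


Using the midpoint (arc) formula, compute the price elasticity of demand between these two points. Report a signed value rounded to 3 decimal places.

%ΔQ = (7373 − 9223) / [(9223 + 7373)/2] = -1850/8298 = -0.222945…
%ΔP = (108 − 97.6) / [(97.6 + 108)/2] = 10.4/102.8 = 0.101167…
Arc Ed = %ΔQ / %ΔP = (-1850/8298) / (10.4/102.8) = -2.20372…

-2.204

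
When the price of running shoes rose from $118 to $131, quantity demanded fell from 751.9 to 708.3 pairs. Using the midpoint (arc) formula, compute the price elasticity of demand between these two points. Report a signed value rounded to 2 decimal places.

%ΔQ = (708.3 − 751.9) / [(751.9 + 708.3)/2] = -43.6/730.1 = -0.059717…
%ΔP = (131 − 118) / [(118 + 131)/2] = 13/124.5 = 0.104417…
Arc Ed = %ΔQ / %ΔP = (-43.6/730.1) / (13/124.5) = -0.5719…

-0.57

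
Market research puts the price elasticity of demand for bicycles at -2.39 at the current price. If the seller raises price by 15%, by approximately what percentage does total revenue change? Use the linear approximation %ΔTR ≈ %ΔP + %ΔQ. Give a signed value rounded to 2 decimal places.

-20.85%

%ΔQ ≈ Ed × %ΔP = (-2.39) × (+15%) = -35.8500%
%ΔTR ≈ %ΔP + %ΔQ = (+15%) + (-35.8500%) = -20.8500%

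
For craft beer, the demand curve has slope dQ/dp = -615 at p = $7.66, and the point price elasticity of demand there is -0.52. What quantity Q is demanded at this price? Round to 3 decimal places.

9059.423

Ed = (dQ/dp)·(p/Q) ⇒ Q = (dQ/dp)·p/Ed = (-615)·7.66/(-0.52) = 9059.42307…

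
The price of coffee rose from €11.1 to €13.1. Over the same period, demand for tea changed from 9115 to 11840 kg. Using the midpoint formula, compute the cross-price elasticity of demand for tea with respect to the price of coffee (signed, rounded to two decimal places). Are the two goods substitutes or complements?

%ΔQ_{tea} = (11840 − 9115)/avg = 2725/10477.5 = 0.260081…
%ΔP_{coffee} = (13.1 − 11.1)/avg = 2/12.1 = 0.165289…
E_cross = (2725/10477.5) / (2/12.1) = 1.5734…
E_cross > 0 ⇒ the goods are substitutes.

1.57; substitutes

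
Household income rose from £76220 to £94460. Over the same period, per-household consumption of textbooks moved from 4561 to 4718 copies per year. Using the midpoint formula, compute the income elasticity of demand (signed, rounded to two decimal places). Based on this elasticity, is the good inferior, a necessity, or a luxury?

0.16; necessity

%ΔQ = (4718 − 4561)/[( 4561 + 4718)/2] = 157/4639.5 = 0.033839…
%ΔIncome = (94460 − 76220)/[( 76220 + 94460)/2] = 18240/85340 = 0.213733…
E_income = (157/4639.5) / (18240/85340) = 0.1583…
0 < E_income < 1 ⇒ normal good, necessity.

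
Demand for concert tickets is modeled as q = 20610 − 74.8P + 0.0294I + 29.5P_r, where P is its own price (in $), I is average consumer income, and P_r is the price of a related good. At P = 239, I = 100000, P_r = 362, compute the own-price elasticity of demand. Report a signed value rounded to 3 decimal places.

At the given values, q = 20610 − 74.8(239) + 0.0294(100000) + 29.5(362) = 16351.8.
∂q/∂P = −74.8.
E = (-74.8) × (239/16351.8) = -1.09328…

-1.093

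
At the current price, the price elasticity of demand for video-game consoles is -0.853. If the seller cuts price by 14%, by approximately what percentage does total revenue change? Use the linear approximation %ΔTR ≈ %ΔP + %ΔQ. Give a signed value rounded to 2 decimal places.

-2.06%

%ΔQ ≈ Ed × %ΔP = (-0.853) × (-14%) = +11.9420%
%ΔTR ≈ %ΔP + %ΔQ = (-14%) + (+11.9420%) = -2.0580%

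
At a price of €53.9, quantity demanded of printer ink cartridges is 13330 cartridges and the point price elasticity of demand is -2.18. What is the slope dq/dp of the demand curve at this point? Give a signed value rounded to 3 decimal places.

Ed = (dq/dp)·(p/q) ⇒ dq/dp = Ed·q/p = (-2.18)·13330/53.9 = -539.13543…

-539.135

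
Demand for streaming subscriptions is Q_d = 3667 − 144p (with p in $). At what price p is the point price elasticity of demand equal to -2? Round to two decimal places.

Ed = −144p/(3667 − 144p). Set this equal to -2:
144p = 2·(3667 − 144p) ⇒ 144p(1 + 2) = 2·3667
p = 2·3667 / (144·3) = 16.9768…

16.98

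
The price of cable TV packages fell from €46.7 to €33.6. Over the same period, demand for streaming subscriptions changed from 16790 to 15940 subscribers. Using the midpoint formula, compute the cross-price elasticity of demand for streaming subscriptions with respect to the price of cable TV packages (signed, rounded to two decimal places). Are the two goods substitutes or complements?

%ΔQ_{streaming subscriptions} = (15940 − 16790)/avg = -850/16365 = -0.051940…
%ΔP_{cable TV packages} = (33.6 − 46.7)/avg = -13.1/40.15 = -0.326276…
E_cross = (-850/16365) / (-13.1/40.15) = 0.1591…
E_cross > 0 ⇒ the goods are substitutes.

0.16; substitutes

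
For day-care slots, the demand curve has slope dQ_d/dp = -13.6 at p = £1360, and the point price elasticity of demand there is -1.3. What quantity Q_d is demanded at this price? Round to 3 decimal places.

14227.692

Ed = (dQ_d/dp)·(p/Q_d) ⇒ Q_d = (dQ_d/dp)·p/Ed = (-13.6)·1360/(-1.3) = 14227.69230…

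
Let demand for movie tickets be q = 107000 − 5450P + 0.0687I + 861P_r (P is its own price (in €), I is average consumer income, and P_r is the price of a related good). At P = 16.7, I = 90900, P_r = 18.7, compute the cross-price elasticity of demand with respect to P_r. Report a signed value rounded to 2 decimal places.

At the given values, q = 107000 − 5450(16.7) + 0.0687(90900) + 861(18.7) = 38330.53.
∂q/∂P_r = 861.
E = (861) × (18.7/38330.53) = 0.4200…

0.42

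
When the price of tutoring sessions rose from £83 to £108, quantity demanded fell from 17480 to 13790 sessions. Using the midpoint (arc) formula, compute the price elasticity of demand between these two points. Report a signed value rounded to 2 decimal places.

%ΔQ = (13790 − 17480) / [(17480 + 13790)/2] = -3690/15635 = -0.236008…
%ΔP = (108 − 83) / [(83 + 108)/2] = 25/95.5 = 0.261780…
Arc Ed = %ΔQ / %ΔP = (-3690/15635) / (25/95.5) = -0.9015…

-0.90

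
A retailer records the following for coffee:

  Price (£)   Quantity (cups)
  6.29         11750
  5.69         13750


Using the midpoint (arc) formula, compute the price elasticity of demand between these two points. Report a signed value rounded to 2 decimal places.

-1.57

%ΔQ = (13750 − 11750) / [(11750 + 13750)/2] = 2000/12750 = 0.156862…
%ΔP = (5.69 − 6.29) / [(6.29 + 5.69)/2] = -0.6/5.99 = -0.100166…
Arc Ed = %ΔQ / %ΔP = (2000/12750) / (-0.6/5.99) = -1.5660…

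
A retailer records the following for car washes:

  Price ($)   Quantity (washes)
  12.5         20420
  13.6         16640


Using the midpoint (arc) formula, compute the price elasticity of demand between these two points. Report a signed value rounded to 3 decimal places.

-2.420

%ΔQ = (16640 − 20420) / [(20420 + 16640)/2] = -3780/18530 = -0.203993…
%ΔP = (13.6 − 12.5) / [(12.5 + 13.6)/2] = 1.1/13.05 = 0.084291…
Arc Ed = %ΔQ / %ΔP = (-3780/18530) / (1.1/13.05) = -2.42010…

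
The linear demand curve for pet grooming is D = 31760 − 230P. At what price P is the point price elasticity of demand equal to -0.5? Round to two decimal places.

46.03

Ed = −230P/(31760 − 230P). Set this equal to -0.5:
230P = 0.5·(31760 − 230P) ⇒ 230P(1 + 0.5) = 0.5·31760
P = 0.5·31760 / (230·1.5) = 46.0289…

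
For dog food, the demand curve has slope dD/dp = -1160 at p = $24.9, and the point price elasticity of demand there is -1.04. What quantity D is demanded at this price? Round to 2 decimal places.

Ed = (dD/dp)·(p/D) ⇒ D = (dD/dp)·p/Ed = (-1160)·24.9/(-1.04) = 27773.0769…

27773.08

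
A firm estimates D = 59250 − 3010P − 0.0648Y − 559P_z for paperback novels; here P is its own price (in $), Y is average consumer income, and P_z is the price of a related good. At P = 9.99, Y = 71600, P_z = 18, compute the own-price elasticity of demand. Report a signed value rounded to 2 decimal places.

-2.08

At the given values, D = 59250 − 3010(9.99) − 0.0648(71600) − 559(18) = 14478.42.
∂D/∂P = −3010.
E = (-3010) × (9.99/14478.42) = -2.0768…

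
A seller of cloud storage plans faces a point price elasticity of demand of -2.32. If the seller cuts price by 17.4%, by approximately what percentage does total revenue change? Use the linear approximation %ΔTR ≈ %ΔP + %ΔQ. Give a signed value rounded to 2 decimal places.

+22.97%

%ΔQ ≈ Ed × %ΔP = (-2.32) × (-17.4%) = +40.3680%
%ΔTR ≈ %ΔP + %ΔQ = (-17.4%) + (+40.3680%) = +22.9680%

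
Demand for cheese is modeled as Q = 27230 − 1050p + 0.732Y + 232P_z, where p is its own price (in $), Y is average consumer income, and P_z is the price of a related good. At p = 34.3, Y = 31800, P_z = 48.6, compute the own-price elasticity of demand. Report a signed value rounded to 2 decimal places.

At the given values, Q = 27230 − 1050(34.3) + 0.732(31800) + 232(48.6) = 25767.8.
∂Q/∂p = −1050.
E = (-1050) × (34.3/25767.8) = -1.3976…

-1.40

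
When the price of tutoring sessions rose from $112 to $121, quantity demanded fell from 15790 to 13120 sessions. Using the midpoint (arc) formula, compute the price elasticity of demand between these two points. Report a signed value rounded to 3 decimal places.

-2.391

%ΔQ = (13120 − 15790) / [(15790 + 13120)/2] = -2670/14455 = -0.184711…
%ΔP = (121 − 112) / [(112 + 121)/2] = 9/116.5 = 0.077253…
Arc Ed = %ΔQ / %ΔP = (-2670/14455) / (9/116.5) = -2.39098…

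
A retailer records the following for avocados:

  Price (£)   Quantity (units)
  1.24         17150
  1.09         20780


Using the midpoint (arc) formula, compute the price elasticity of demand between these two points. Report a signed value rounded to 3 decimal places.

-1.487

%ΔQ = (20780 − 17150) / [(17150 + 20780)/2] = 3630/18965 = 0.191405…
%ΔP = (1.09 − 1.24) / [(1.24 + 1.09)/2] = -0.15/1.165 = -0.128755…
Arc Ed = %ΔQ / %ΔP = (3630/18965) / (-0.15/1.165) = -1.48658…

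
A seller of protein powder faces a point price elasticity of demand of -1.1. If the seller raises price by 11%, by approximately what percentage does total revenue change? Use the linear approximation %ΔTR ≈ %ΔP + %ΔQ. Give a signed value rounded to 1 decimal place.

-1.1%

%ΔQ ≈ Ed × %ΔP = (-1.1) × (+11%) = -12.1000%
%ΔTR ≈ %ΔP + %ΔQ = (+11%) + (-12.1000%) = -1.1000%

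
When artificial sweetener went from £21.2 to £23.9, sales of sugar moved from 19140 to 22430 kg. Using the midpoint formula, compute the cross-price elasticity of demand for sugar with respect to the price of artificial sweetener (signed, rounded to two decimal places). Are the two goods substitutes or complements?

1.32; substitutes

%ΔQ_{sugar} = (22430 − 19140)/avg = 3290/20785 = 0.158287…
%ΔP_{artificial sweetener} = (23.9 − 21.2)/avg = 2.7/22.55 = 0.119733…
E_cross = (3290/20785) / (2.7/22.55) = 1.3219…
E_cross > 0 ⇒ the goods are substitutes.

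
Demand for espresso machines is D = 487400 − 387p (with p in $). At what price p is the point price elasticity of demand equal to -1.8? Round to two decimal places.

809.63

Ed = −387p/(487400 − 387p). Set this equal to -1.8:
387p = 1.8·(487400 − 387p) ⇒ 387p(1 + 1.8) = 1.8·487400
p = 1.8·487400 / (387·2.8) = 809.6345…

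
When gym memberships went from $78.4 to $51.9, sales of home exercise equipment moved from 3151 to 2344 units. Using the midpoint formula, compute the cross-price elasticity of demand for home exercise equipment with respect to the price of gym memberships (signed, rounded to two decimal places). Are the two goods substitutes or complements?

%ΔQ_{home exercise equipment} = (2344 − 3151)/avg = -807/2747.5 = -0.293721…
%ΔP_{gym memberships} = (51.9 − 78.4)/avg = -26.5/65.15 = -0.406753…
E_cross = (-807/2747.5) / (-26.5/65.15) = 0.7221…
E_cross > 0 ⇒ the goods are substitutes.

0.72; substitutes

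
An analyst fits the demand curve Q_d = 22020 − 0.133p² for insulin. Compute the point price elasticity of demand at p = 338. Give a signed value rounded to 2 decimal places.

dQ_d/dp = −2·0.133·p = -89.908. At p = 338, Q_d = 6825.548.
Ed = (dQ_d/dp)·(p/Q_d) = (-89.908) × (338/6825.548) = -4.4522…

-4.45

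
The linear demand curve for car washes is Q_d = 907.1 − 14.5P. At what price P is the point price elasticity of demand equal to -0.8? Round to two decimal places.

Ed = −14.5P/(907.1 − 14.5P). Set this equal to -0.8:
14.5P = 0.8·(907.1 − 14.5P) ⇒ 14.5P(1 + 0.8) = 0.8·907.1
P = 0.8·907.1 / (14.5·1.8) = 27.8038…

27.80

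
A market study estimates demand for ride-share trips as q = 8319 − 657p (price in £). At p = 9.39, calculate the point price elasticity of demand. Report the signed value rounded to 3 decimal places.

dq/dp = −657. At p = 9.39, q = 8319 − 657(9.39) = 2149.77.
Ed = (dq/dp)·(p/q) = −657 × (9.39/2149.77) = -2.86971…

-2.870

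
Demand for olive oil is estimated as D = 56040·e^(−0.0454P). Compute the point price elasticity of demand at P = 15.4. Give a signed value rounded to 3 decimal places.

dD/dP = −0.0454·D = -1264.48. At P = 15.4, D = 27852.
Ed = (dD/dP)·(P/D) = (-1264.48) × (15.4/27852) = -0.69916

-0.699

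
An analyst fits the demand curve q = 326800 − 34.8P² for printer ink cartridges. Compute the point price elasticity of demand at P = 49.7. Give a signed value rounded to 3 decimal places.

-0.714

dq/dP = −2·34.8·P = -3459.12. At P = 49.7, q = 240840.868.
Ed = (dq/dP)·(P/q) = (-3459.12) × (49.7/240840.868) = -0.71382…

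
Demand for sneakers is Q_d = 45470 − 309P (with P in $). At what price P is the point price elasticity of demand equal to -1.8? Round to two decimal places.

Ed = −309P/(45470 − 309P). Set this equal to -1.8:
309P = 1.8·(45470 − 309P) ⇒ 309P(1 + 1.8) = 1.8·45470
P = 1.8·45470 / (309·2.8) = 94.5977…

94.60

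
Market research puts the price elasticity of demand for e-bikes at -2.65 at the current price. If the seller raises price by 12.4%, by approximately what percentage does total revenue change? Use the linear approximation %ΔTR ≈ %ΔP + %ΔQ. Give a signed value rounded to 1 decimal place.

-20.5%

%ΔQ ≈ Ed × %ΔP = (-2.65) × (+12.4%) = -32.8600%
%ΔTR ≈ %ΔP + %ΔQ = (+12.4%) + (-32.8600%) = -20.4600%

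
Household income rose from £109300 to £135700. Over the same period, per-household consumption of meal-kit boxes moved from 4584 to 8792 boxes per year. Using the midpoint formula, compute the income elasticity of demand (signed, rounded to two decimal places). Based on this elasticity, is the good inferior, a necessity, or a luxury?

%ΔQ = (8792 − 4584)/[( 4584 + 8792)/2] = 4208/6688 = 0.629186…
%ΔIncome = (135700 − 109300)/[( 109300 + 135700)/2] = 26400/122500 = 0.215510…
E_income = (4208/6688) / (26400/122500) = 2.9195…
E_income > 1 ⇒ normal good, luxury.

2.92; luxury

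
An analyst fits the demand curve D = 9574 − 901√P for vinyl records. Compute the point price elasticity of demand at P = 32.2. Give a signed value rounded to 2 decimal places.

dD/dP = −901/(2√P) = -79.3902. At P = 32.2, D = 4461.27.
Ed = (dD/dP)·(P/D) = (-79.3902) × (32.2/4461.27) = -0.5730…

-0.57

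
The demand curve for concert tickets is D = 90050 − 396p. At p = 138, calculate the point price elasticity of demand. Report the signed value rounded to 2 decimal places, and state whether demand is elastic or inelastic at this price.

dD/dp = −396. At p = 138, D = 90050 − 396(138) = 35402.
Ed = (dD/dp)·(p/D) = −396 × (138/35402) = -1.5436…
|Ed| = 1.54 > 1, so demand is elastic.

-1.54; elastic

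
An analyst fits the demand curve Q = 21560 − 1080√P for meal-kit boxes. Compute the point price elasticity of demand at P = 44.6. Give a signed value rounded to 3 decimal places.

-0.251

dQ/dP = −1080/(2√P) = -80.8586. At P = 44.6, Q = 14347.4.
Ed = (dQ/dP)·(P/Q) = (-80.8586) × (44.6/14347.4) = -0.25135…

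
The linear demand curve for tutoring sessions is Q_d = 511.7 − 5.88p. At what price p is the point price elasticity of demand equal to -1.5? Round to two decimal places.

Ed = −5.88p/(511.7 − 5.88p). Set this equal to -1.5:
5.88p = 1.5·(511.7 − 5.88p) ⇒ 5.88p(1 + 1.5) = 1.5·511.7
p = 1.5·511.7 / (5.88·2.5) = 52.2142…

52.21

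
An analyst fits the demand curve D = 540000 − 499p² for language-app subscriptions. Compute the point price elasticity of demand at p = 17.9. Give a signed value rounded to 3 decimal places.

dD/dp = −2·499·p = -17864.2. At p = 17.9, D = 380115.41.
Ed = (dD/dp)·(p/D) = (-17864.2) × (17.9/380115.41) = -0.84124…

-0.841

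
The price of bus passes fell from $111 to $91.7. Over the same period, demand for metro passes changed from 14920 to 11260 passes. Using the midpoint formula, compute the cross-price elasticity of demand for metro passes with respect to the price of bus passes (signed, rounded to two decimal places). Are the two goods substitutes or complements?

%ΔQ_{metro passes} = (11260 − 14920)/avg = -3660/13090 = -0.279602…
%ΔP_{bus passes} = (91.7 − 111)/avg = -19.3/101.35 = -0.190429…
E_cross = (-3660/13090) / (-19.3/101.35) = 1.4682…
E_cross > 0 ⇒ the goods are substitutes.

1.47; substitutes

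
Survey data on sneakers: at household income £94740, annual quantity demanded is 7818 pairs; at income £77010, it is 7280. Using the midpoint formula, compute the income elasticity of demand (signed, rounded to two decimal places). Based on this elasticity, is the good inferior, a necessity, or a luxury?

0.35; necessity

%ΔQ = (7280 − 7818)/[( 7818 + 7280)/2] = -538/7549 = -0.071267…
%ΔIncome = (77010 − 94740)/[( 94740 + 77010)/2] = -17730/85875 = -0.206462…
E_income = (-538/7549) / (-17730/85875) = 0.3451…
0 < E_income < 1 ⇒ normal good, necessity.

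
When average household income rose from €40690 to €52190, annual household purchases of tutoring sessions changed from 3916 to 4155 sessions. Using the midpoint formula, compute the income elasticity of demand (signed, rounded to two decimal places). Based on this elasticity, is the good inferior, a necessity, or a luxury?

%ΔQ = (4155 − 3916)/[( 3916 + 4155)/2] = 239/4035.5 = 0.059224…
%ΔIncome = (52190 − 40690)/[( 40690 + 52190)/2] = 11500/46440 = 0.247631…
E_income = (239/4035.5) / (11500/46440) = 0.2391…
0 < E_income < 1 ⇒ normal good, necessity.

0.24; necessity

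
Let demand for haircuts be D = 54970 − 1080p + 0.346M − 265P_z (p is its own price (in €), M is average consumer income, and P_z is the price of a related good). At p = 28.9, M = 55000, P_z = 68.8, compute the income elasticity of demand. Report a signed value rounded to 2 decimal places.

0.77

At the given values, D = 54970 − 1080(28.9) + 0.346(55000) − 265(68.8) = 24556.
∂D/∂M = 0.346.
E = (0.346) × (55000/24556) = 0.7749…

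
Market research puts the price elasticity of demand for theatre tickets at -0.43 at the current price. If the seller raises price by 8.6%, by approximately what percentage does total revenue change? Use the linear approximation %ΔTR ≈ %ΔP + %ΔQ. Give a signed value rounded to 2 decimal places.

+4.90%

%ΔQ ≈ Ed × %ΔP = (-0.43) × (+8.6%) = -3.6980%
%ΔTR ≈ %ΔP + %ΔQ = (+8.6%) + (-3.6980%) = +4.9020%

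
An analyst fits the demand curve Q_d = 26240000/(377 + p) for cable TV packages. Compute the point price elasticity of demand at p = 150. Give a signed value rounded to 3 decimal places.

-0.285

dQ_d/dp = −26240000/(377 + p)² = -94.4806. At p = 150, Q_d = 49791.3.
Ed = (dQ_d/dp)·(p/Q_d) = (-94.4806) × (150/49791.3) = -0.28462…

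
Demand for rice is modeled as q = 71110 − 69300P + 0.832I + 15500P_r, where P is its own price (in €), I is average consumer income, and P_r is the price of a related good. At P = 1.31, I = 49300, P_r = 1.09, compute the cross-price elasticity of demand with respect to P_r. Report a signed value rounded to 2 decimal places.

0.44

At the given values, q = 71110 − 69300(1.31) + 0.832(49300) + 15500(1.09) = 38239.6.
∂q/∂P_r = 15500.
E = (15500) × (1.09/38239.6) = 0.4418…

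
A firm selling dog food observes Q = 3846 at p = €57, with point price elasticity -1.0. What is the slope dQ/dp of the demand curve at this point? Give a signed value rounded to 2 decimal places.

Ed = (dQ/dp)·(p/Q) ⇒ dQ/dp = Ed·Q/p = (-1.0)·3846/57 = -67.4736…

-67.47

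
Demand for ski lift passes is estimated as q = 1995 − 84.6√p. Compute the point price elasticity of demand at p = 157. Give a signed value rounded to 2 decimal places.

dq/dp = −84.6/(2√p) = -3.37591. At p = 157, q = 934.965.
Ed = (dq/dp)·(p/q) = (-3.37591) × (157/934.965) = -0.5668…

-0.57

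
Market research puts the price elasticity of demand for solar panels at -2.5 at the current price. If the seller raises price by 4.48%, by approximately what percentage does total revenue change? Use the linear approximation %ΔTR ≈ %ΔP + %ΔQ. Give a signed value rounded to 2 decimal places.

%ΔQ ≈ Ed × %ΔP = (-2.5) × (+4.48%) = -11.2000%
%ΔTR ≈ %ΔP + %ΔQ = (+4.48%) + (-11.2000%) = -6.7200%

-6.72%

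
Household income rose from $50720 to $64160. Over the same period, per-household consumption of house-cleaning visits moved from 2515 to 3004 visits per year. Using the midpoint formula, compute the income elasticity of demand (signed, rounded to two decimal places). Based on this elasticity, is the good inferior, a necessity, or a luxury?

%ΔQ = (3004 − 2515)/[( 2515 + 3004)/2] = 489/2759.5 = 0.177206…
%ΔIncome = (64160 − 50720)/[( 50720 + 64160)/2] = 13440/57440 = 0.233983…
E_income = (489/2759.5) / (13440/57440) = 0.7573…
0 < E_income < 1 ⇒ normal good, necessity.

0.76; necessity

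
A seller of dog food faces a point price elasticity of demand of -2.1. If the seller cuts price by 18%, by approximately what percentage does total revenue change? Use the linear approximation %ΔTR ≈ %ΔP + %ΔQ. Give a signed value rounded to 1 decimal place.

+19.8%

%ΔQ ≈ Ed × %ΔP = (-2.1) × (-18%) = +37.8000%
%ΔTR ≈ %ΔP + %ΔQ = (-18%) + (+37.8000%) = +19.8000%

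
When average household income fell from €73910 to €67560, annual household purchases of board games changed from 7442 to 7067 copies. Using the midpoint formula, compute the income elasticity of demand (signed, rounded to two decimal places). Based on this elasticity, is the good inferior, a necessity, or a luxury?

0.58; necessity

%ΔQ = (7067 − 7442)/[( 7442 + 7067)/2] = -375/7254.5 = -0.051692…
%ΔIncome = (67560 − 73910)/[( 73910 + 67560)/2] = -6350/70735 = -0.089771…
E_income = (-375/7254.5) / (-6350/70735) = 0.5758…
0 < E_income < 1 ⇒ normal good, necessity.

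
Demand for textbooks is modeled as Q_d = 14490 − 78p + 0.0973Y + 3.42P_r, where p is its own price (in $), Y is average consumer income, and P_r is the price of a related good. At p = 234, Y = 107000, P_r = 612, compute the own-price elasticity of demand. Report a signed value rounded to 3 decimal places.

-2.088

At the given values, Q_d = 14490 − 78(234) + 0.0973(107000) + 3.42(612) = 8742.14.
∂Q_d/∂p = −78.
E = (-78) × (234/8742.14) = -2.08781…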